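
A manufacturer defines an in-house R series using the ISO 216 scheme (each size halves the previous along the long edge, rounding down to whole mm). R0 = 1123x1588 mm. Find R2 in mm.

R1: ⌊1588/2⌋ × 1123 = 794 × 1123 mm
R2: ⌊1123/2⌋ × 794 = 561 × 794 mm

561 × 794 mm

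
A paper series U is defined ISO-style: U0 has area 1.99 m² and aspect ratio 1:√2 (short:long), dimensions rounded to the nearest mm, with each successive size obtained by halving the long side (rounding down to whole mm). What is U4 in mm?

296 × 419 mm

Let U0's short side be w mm. w · w√2 = 1.99 m² = 1,990,000 mm², so w ≈ 1186.2 mm and w√2 ≈ 1677.6 mm → U0 = 1186 × 1678 mm.
U1: ⌊1678/2⌋ × 1186 = 839 × 1186 mm
U2: ⌊1186/2⌋ × 839 = 593 × 839 mm
U3: ⌊839/2⌋ × 593 = 419 × 593 mm
U4: ⌊593/2⌋ × 419 = 296 × 419 mm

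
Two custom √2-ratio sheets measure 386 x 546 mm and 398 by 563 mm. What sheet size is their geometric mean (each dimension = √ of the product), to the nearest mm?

392 × 554 mm

Short side: √(386 · 398) = √153628 ≈ 392.0 → 392 mm
Long side: √(546 · 563) = √307398 ≈ 554.4 → 554 mm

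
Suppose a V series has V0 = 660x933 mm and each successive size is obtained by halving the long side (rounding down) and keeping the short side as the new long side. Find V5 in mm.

116 × 165 mm

V1: ⌊933/2⌋ × 660 = 466 × 660 mm
V2: ⌊660/2⌋ × 466 = 330 × 466 mm
V3: ⌊466/2⌋ × 330 = 233 × 330 mm
V4: ⌊330/2⌋ × 233 = 165 × 233 mm
V5: ⌊233/2⌋ × 165 = 116 × 165 mm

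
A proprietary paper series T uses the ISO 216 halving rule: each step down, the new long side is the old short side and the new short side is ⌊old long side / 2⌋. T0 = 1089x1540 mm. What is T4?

272 × 385 mm

T1: ⌊1540/2⌋ × 1089 = 770 × 1089 mm
T2: ⌊1089/2⌋ × 770 = 544 × 770 mm
T3: ⌊770/2⌋ × 544 = 385 × 544 mm
T4: ⌊544/2⌋ × 385 = 272 × 385 mm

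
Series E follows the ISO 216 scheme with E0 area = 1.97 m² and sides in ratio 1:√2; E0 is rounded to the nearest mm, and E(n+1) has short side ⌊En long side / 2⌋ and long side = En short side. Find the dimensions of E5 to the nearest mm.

208 × 295 mm

Let E0's short side be w mm. w · w√2 = 1.97 m² = 1,970,000 mm², so w ≈ 1180.3 mm and w√2 ≈ 1669.1 mm → E0 = 1180 × 1669 mm.
E1: ⌊1669/2⌋ × 1180 = 834 × 1180 mm
E2: ⌊1180/2⌋ × 834 = 590 × 834 mm
E3: ⌊834/2⌋ × 590 = 417 × 590 mm
E4: ⌊590/2⌋ × 417 = 295 × 417 mm
E5: ⌊417/2⌋ × 295 = 208 × 295 mm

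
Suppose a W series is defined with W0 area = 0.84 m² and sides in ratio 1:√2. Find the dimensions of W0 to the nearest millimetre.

771 × 1090 mm

Let the short side be w mm. Then w · w√2 = 0.84 m² = 840,000 mm².
w² = 840,000/√2, so w ≈ 770.7 mm; long side = w√2 ≈ 1089.9 mm.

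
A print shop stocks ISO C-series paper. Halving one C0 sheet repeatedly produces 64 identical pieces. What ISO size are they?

64 = 2^6, so 6 halving steps.
C0 → C1 → … → C6 after 6 steps.

C6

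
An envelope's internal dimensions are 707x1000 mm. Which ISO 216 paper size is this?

Aspect ratio 1000/707 ≈ 1.414 — close to the ISO √2 ≈ 1.414.
In the B-series (B0 = 1000 × 1414 mm): B1 = 707 × 1000 mm.

B1 (707 × 1000 mm)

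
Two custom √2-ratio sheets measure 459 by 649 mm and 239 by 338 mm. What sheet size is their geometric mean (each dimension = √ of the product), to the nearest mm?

Short side: √(459 · 239) = √109701 ≈ 331.2 → 331 mm
Long side: √(649 · 338) = √219362 ≈ 468.4 → 468 mm

331 × 468 mm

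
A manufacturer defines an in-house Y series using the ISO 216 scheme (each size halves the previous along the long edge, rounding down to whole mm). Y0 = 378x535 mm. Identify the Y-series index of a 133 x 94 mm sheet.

Y0: 378 × 535 mm
Y1: 267 × 378 mm
Y2: 189 × 267 mm
Y3: 133 × 189 mm
Y4: 94 × 133 mm
Y5: 66 × 94 mm
→ matches Y4.

Y4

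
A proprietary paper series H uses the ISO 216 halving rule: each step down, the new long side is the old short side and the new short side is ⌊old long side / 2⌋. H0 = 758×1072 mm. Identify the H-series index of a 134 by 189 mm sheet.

H5

H0: 758 × 1072 mm
H1: 536 × 758 mm
H2: 379 × 536 mm
H3: 268 × 379 mm
H4: 189 × 268 mm
H5: 134 × 189 mm
H6: 94 × 134 mm
→ matches H5.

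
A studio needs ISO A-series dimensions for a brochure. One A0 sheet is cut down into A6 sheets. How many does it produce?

64

Each ISO step halves the sheet: 1 × A0 → 2 × A1 → 4 × A2 → 8 × A3 → …
From A0 to A6 is 6 halving steps: 2^6 = 64.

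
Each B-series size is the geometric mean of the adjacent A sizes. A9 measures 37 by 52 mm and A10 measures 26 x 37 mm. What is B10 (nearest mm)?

31 × 44 mm

Short side: √(37 · 26) = √962 ≈ 31.0 → 31 mm
Long side: √(52 · 37) = √1924 ≈ 43.9 → 44 mm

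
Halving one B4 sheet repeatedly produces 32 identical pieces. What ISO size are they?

B9

32 = 2^5, so 5 halving steps.
B4 → B5 → … → B9 after 5 steps.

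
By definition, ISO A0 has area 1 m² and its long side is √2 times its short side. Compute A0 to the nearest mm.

841 × 1189 mm

Let the short side be w mm. Then the long side is w√2 and w · w√2 = 10⁶ mm².
w² = 10⁶/√2, so w = 1000 / 2^(1/4) ≈ 840.9 mm; long side = 1000 · 2^(1/4) ≈ 1189.2 mm.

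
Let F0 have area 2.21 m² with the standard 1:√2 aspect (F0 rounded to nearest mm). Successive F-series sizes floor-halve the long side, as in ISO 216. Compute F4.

312 × 442 mm

Let F0's short side be w mm. w · w√2 = 2.21 m² = 2,210,000 mm², so w ≈ 1250.1 mm and w√2 ≈ 1767.9 mm → F0 = 1250 × 1768 mm.
F1: ⌊1768/2⌋ × 1250 = 884 × 1250 mm
F2: ⌊1250/2⌋ × 884 = 625 × 884 mm
F3: ⌊884/2⌋ × 625 = 442 × 625 mm
F4: ⌊625/2⌋ × 442 = 312 × 442 mm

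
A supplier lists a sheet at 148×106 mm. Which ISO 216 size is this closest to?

A6 (105 × 148 mm)

Aspect ratio 148/106 ≈ 1.396 (ISO target is √2 ≈ 1.414).
In the A-series (A0 area = 1 m²): A6 = 105 × 148 mm.
Off by 1 mm total — nearest standard size.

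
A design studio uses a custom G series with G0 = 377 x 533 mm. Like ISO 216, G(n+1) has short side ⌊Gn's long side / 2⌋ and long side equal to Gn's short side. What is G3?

133 × 188 mm

G1: ⌊533/2⌋ × 377 = 266 × 377 mm
G2: ⌊377/2⌋ × 266 = 188 × 266 mm
G3: ⌊266/2⌋ × 188 = 133 × 188 mm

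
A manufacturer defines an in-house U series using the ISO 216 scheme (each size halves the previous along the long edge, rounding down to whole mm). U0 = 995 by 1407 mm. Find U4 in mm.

U1 = 703 × 995 mm (from U0 by 1 halving).
U2: ⌊995/2⌋ × 703 = 497 × 703 mm
U3: ⌊703/2⌋ × 497 = 351 × 497 mm
U4: ⌊497/2⌋ × 351 = 248 × 351 mm

248 × 351 mm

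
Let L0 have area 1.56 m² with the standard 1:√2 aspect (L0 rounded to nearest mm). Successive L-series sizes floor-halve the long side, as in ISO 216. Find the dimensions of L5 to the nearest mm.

185 × 262 mm

Let L0's short side be w mm. w · w√2 = 1.56 m² = 1,560,000 mm², so w ≈ 1050.3 mm and w√2 ≈ 1485.3 mm → L0 = 1050 × 1485 mm.
L1: ⌊1485/2⌋ × 1050 = 742 × 1050 mm
L2: ⌊1050/2⌋ × 742 = 525 × 742 mm
L3: ⌊742/2⌋ × 525 = 371 × 525 mm
L4: ⌊525/2⌋ × 371 = 262 × 371 mm
L5: ⌊371/2⌋ × 262 = 185 × 262 mm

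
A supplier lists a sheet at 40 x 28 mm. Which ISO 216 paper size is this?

C10 (28 × 40 mm)

Aspect ratio 40/28 ≈ 1.429 — close to the ISO √2 ≈ 1.414.
In the C-series (envelope sizes, between A and B): C10 = 28 × 40 mm.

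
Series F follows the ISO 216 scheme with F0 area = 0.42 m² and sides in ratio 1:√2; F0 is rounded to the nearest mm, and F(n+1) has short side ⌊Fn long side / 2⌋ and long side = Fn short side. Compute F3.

Let F0's short side be w mm. w · w√2 = 0.42 m² = 420,000 mm², so w ≈ 545.0 mm and w√2 ≈ 770.7 mm → F0 = 545 × 771 mm.
F1: ⌊771/2⌋ × 545 = 385 × 545 mm
F2: ⌊545/2⌋ × 385 = 272 × 385 mm
F3: ⌊385/2⌋ × 272 = 192 × 272 mm

192 × 272 mm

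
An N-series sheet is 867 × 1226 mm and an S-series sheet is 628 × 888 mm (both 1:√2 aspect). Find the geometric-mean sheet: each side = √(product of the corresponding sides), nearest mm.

738 × 1043 mm

Short side: √(867 · 628) = √544476 ≈ 737.9 → 738 mm
Long side: √(1226 · 888) = √1088688 ≈ 1043.4 → 1043 mm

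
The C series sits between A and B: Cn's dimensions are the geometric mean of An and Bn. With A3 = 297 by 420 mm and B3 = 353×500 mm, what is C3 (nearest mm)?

Short side: √(297 · 353) = √104841 ≈ 323.8 → 324 mm
Long side: √(420 · 500) = √210000 ≈ 458.3 → 458 mm

324 × 458 mm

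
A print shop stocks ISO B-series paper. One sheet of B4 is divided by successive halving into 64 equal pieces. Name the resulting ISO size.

64 = 2^6, so 6 halving steps.
B4 → B5 → … → B10 after 6 steps.

B10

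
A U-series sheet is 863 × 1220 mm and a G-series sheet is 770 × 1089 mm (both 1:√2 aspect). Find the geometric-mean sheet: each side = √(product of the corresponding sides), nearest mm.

Short side: √(863 · 770) = √664510 ≈ 815.2 → 815 mm
Long side: √(1220 · 1089) = √1328580 ≈ 1152.6 → 1153 mm

815 × 1153 mm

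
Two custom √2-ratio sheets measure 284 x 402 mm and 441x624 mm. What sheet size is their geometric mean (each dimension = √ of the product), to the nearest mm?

Short side: √(284 · 441) = √125244 ≈ 353.9 → 354 mm
Long side: √(402 · 624) = √250848 ≈ 500.8 → 501 mm

354 × 501 mm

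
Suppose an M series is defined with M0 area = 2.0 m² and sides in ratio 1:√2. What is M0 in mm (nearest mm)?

Let the short side be w mm. Then w · w√2 = 2.0 m² = 2,000,000 mm².
w² = 2,000,000/√2, so w ≈ 1189.2 mm; long side = w√2 ≈ 1681.8 mm.

1189 × 1682 mm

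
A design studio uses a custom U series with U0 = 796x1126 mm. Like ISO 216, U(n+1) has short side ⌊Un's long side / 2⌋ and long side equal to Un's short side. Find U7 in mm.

U1 = 563 × 796 mm (from U0 by 1 halving).
U2: ⌊796/2⌋ × 563 = 398 × 563 mm
U3: ⌊563/2⌋ × 398 = 281 × 398 mm
U4: ⌊398/2⌋ × 281 = 199 × 281 mm
U5: ⌊281/2⌋ × 199 = 140 × 199 mm
U6: ⌊199/2⌋ × 140 = 99 × 140 mm
U7: ⌊140/2⌋ × 99 = 70 × 99 mm

70 × 99 mm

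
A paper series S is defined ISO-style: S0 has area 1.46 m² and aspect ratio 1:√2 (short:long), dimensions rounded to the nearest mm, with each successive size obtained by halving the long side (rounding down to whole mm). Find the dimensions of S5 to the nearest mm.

179 × 254 mm

Let S0's short side be w mm. w · w√2 = 1.46 m² = 1,460,000 mm², so w ≈ 1016.1 mm and w√2 ≈ 1436.9 mm → S0 = 1016 × 1437 mm.
S1: ⌊1437/2⌋ × 1016 = 718 × 1016 mm
S2: ⌊1016/2⌋ × 718 = 508 × 718 mm
S3: ⌊718/2⌋ × 508 = 359 × 508 mm
S4: ⌊508/2⌋ × 359 = 254 × 359 mm
S5: ⌊359/2⌋ × 254 = 179 × 254 mm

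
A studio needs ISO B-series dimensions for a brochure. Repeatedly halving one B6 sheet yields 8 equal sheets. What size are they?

B9

8 = 2^3, so 3 halving steps.
B6 → B7 → … → B9 after 3 steps.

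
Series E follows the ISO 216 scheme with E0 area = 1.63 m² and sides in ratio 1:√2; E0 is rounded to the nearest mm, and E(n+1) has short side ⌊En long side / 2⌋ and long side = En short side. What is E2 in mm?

Let E0's short side be w mm. w · w√2 = 1.63 m² = 1,630,000 mm², so w ≈ 1073.6 mm and w√2 ≈ 1518.3 mm → E0 = 1074 × 1518 mm.
E1: ⌊1518/2⌋ × 1074 = 759 × 1074 mm
E2: ⌊1074/2⌋ × 759 = 537 × 759 mm

537 × 759 mm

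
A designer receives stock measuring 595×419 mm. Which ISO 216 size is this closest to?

A2 (420 × 594 mm)

Aspect ratio 595/419 ≈ 1.420 — close to the ISO √2 ≈ 1.414.
In the A-series (A0 area = 1 m²): A2 = 420 × 594 mm.
Off by 2 mm total — nearest standard size.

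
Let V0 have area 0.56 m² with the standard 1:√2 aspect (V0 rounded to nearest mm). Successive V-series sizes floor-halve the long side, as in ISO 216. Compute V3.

222 × 314 mm

Let V0's short side be w mm. w · w√2 = 0.56 m² = 560,000 mm², so w ≈ 629.3 mm and w√2 ≈ 889.9 mm → V0 = 629 × 890 mm.
V1: ⌊890/2⌋ × 629 = 445 × 629 mm
V2: ⌊629/2⌋ × 445 = 314 × 445 mm
V3: ⌊445/2⌋ × 314 = 222 × 314 mm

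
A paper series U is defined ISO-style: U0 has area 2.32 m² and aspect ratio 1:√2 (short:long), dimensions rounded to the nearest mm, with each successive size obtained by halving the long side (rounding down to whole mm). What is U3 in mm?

452 × 640 mm

Let U0's short side be w mm. w · w√2 = 2.32 m² = 2,320,000 mm², so w ≈ 1280.8 mm and w√2 ≈ 1811.3 mm → U0 = 1281 × 1811 mm.
U1: ⌊1811/2⌋ × 1281 = 905 × 1281 mm
U2: ⌊1281/2⌋ × 905 = 640 × 905 mm
U3: ⌊905/2⌋ × 640 = 452 × 640 mm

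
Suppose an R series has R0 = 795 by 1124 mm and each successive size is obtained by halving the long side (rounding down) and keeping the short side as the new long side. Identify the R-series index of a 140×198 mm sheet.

R0: 795 × 1124 mm
R1: 562 × 795 mm
R2: 397 × 562 mm
R3: 281 × 397 mm
R4: 198 × 281 mm
R5: 140 × 198 mm
R6: 99 × 140 mm
→ matches R5.

R5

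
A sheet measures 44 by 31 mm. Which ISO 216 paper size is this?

B10 (31 × 44 mm)

Aspect ratio 44/31 ≈ 1.419 — close to the ISO √2 ≈ 1.414.
In the B-series (B0 = 1000 × 1414 mm): B10 = 31 × 44 mm.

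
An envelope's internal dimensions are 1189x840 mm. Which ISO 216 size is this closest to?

A0 (841 × 1189 mm)

Aspect ratio 1189/840 ≈ 1.415 — close to the ISO √2 ≈ 1.414.
In the A-series (A0 area = 1 m²): A0 = 841 × 1189 mm.
Off by 1 mm total — nearest standard size.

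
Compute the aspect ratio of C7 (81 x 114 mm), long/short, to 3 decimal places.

1.407

114 / 81 = 1.407
ISO 216 targets √2 ≈ 1.414; the -0.007 deviation is from mm rounding.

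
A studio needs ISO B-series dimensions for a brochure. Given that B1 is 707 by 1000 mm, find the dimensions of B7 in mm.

88 × 125 mm

B2: ⌊1000/2⌋ × 707 = 500 × 707 mm
B3: ⌊707/2⌋ × 500 = 353 × 500 mm
B4: ⌊500/2⌋ × 353 = 250 × 353 mm
B5: ⌊353/2⌋ × 250 = 176 × 250 mm
B6: ⌊250/2⌋ × 176 = 125 × 176 mm
B7: ⌊176/2⌋ × 125 = 88 × 125 mm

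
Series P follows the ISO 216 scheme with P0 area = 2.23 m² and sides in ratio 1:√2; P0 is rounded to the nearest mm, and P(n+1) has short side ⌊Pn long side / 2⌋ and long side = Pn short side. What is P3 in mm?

444 × 628 mm

Let P0's short side be w mm. w · w√2 = 2.23 m² = 2,230,000 mm², so w ≈ 1255.7 mm and w√2 ≈ 1775.9 mm → P0 = 1256 × 1776 mm.
P1: ⌊1776/2⌋ × 1256 = 888 × 1256 mm
P2: ⌊1256/2⌋ × 888 = 628 × 888 mm
P3: ⌊888/2⌋ × 628 = 444 × 628 mm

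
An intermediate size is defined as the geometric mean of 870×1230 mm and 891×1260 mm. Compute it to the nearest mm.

Short side: √(870 · 891) = √775170 ≈ 880.4 → 880 mm
Long side: √(1230 · 1260) = √1549800 ≈ 1244.9 → 1245 mm

880 × 1245 mm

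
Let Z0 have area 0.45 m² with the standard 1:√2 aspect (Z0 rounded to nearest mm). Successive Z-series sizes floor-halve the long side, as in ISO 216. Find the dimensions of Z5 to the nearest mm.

99 × 141 mm

Let Z0's short side be w mm. w · w√2 = 0.45 m² = 450,000 mm², so w ≈ 564.1 mm and w√2 ≈ 797.7 mm → Z0 = 564 × 798 mm.
Z1: ⌊798/2⌋ × 564 = 399 × 564 mm
Z2: ⌊564/2⌋ × 399 = 282 × 399 mm
Z3: ⌊399/2⌋ × 282 = 199 × 282 mm
Z4: ⌊282/2⌋ × 199 = 141 × 199 mm
Z5: ⌊199/2⌋ × 141 = 99 × 141 mm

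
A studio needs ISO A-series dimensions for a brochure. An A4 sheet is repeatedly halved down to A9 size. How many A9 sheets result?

Each ISO step halves the sheet: 1 × A4 → 2 × A5 → 4 × A6 → 8 × A7 → …
From A4 to A9 is 5 halving steps: 2^5 = 32.

32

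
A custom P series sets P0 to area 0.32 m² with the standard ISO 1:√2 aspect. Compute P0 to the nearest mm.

476 × 673 mm

Let the short side be w mm. Then w · w√2 = 0.32 m² = 320,000 mm².
w² = 320,000/√2, so w ≈ 475.7 mm; long side = w√2 ≈ 672.7 mm.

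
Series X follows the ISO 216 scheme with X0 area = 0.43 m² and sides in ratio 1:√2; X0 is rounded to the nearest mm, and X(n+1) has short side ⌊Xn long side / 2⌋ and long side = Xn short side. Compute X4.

137 × 195 mm

Let X0's short side be w mm. w · w√2 = 0.43 m² = 430,000 mm², so w ≈ 551.4 mm and w√2 ≈ 779.8 mm → X0 = 551 × 780 mm.
X1: ⌊780/2⌋ × 551 = 390 × 551 mm
X2: ⌊551/2⌋ × 390 = 275 × 390 mm
X3: ⌊390/2⌋ × 275 = 195 × 275 mm
X4: ⌊275/2⌋ × 195 = 137 × 195 mm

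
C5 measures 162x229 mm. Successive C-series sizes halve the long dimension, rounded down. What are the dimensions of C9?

40 × 57 mm

C6: ⌊229/2⌋ × 162 = 114 × 162 mm
C7: ⌊162/2⌋ × 114 = 81 × 114 mm
C8: ⌊114/2⌋ × 81 = 57 × 81 mm
C9: ⌊81/2⌋ × 57 = 40 × 57 mm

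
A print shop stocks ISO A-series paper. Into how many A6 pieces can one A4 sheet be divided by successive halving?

A4 = 210 × 297 mm; A6 = 105 × 148 mm.
Each halving step doubles the count; 2 steps from A4 to A6.
2^2 = 4.

4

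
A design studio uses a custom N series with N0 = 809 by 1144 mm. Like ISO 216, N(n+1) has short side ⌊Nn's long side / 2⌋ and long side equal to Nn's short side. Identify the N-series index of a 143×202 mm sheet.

N5

N0: 809 × 1144 mm
N1: 572 × 809 mm
N2: 404 × 572 mm
N3: 286 × 404 mm
N4: 202 × 286 mm
N5: 143 × 202 mm
N6: 101 × 143 mm
→ matches N5.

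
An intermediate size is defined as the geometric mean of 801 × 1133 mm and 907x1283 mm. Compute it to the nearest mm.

Short side: √(801 · 907) = √726507 ≈ 852.4 → 852 mm
Long side: √(1133 · 1283) = √1453639 ≈ 1205.7 → 1206 mm

852 × 1206 mm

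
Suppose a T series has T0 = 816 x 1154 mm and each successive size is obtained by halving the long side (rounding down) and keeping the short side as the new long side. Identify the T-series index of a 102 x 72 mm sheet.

T7

T0: 816 × 1154 mm
T1: 577 × 816 mm
T2: 408 × 577 mm
T3: 288 × 408 mm
T4: 204 × 288 mm
T5: 144 × 204 mm
T6: 102 × 144 mm
T7: 72 × 102 mm
T8: 51 × 72 mm
→ matches T7.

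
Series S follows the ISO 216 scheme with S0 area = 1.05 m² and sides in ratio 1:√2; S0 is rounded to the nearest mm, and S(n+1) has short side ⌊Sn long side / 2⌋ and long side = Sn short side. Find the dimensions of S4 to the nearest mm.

Let S0's short side be w mm. w · w√2 = 1.05 m² = 1,050,000 mm², so w ≈ 861.7 mm and w√2 ≈ 1218.6 mm → S0 = 862 × 1219 mm.
S1: ⌊1219/2⌋ × 862 = 609 × 862 mm
S2: ⌊862/2⌋ × 609 = 431 × 609 mm
S3: ⌊609/2⌋ × 431 = 304 × 431 mm
S4: ⌊431/2⌋ × 304 = 215 × 304 mm

215 × 304 mm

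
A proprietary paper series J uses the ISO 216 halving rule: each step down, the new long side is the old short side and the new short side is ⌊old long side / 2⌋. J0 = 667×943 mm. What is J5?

117 × 166 mm

J1: ⌊943/2⌋ × 667 = 471 × 667 mm
J2: ⌊667/2⌋ × 471 = 333 × 471 mm
J3: ⌊471/2⌋ × 333 = 235 × 333 mm
J4: ⌊333/2⌋ × 235 = 166 × 235 mm
J5: ⌊235/2⌋ × 166 = 117 × 166 mm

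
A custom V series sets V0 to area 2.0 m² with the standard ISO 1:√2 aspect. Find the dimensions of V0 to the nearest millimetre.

1189 × 1682 mm

Let the short side be w mm. Then w · w√2 = 2.0 m² = 2,000,000 mm².
w² = 2,000,000/√2, so w ≈ 1189.2 mm; long side = w√2 ≈ 1681.8 mm.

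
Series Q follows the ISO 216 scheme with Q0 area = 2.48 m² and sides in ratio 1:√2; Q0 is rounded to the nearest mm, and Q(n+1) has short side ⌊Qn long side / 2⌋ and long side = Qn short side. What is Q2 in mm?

Let Q0's short side be w mm. w · w√2 = 2.48 m² = 2,480,000 mm², so w ≈ 1324.2 mm and w√2 ≈ 1872.8 mm → Q0 = 1324 × 1873 mm.
Q1: ⌊1873/2⌋ × 1324 = 936 × 1324 mm
Q2: ⌊1324/2⌋ × 936 = 662 × 936 mm

662 × 936 mm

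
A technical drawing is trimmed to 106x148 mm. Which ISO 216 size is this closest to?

A6 (105 × 148 mm)

Aspect ratio 148/106 ≈ 1.396 (ISO target is √2 ≈ 1.414).
In the A-series (A0 area = 1 m²): A6 = 105 × 148 mm.
Off by 1 mm total — nearest standard size.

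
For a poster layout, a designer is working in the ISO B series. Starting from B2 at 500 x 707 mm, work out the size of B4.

250 × 353 mm

B3: ⌊707/2⌋ × 500 = 353 × 500 mm
B4: ⌊500/2⌋ × 353 = 250 × 353 mm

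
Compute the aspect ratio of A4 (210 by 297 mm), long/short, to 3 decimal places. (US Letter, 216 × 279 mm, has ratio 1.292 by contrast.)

297 / 210 = 1.414
Matches √2 ≈ 1.414 — the ISO 216 defining ratio.

1.414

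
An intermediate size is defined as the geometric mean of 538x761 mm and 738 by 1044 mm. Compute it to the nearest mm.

630 × 891 mm

Short side: √(538 · 738) = √397044 ≈ 630.1 → 630 mm
Long side: √(761 · 1044) = √794484 ≈ 891.3 → 891 mm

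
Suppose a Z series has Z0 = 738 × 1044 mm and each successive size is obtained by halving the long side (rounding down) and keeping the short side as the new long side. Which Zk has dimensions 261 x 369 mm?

Z0: 738 × 1044 mm
Z1: 522 × 738 mm
Z2: 369 × 522 mm
Z3: 261 × 369 mm
Z4: 184 × 261 mm
→ matches Z3.

Z3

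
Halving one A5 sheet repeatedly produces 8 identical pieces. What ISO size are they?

A8

8 = 2^3, so 3 halving steps.
A5 → A6 → … → A8 after 3 steps.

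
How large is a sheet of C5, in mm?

162 × 229 mm

C0 = 917 × 1297 mm (C0 is the geometric mean of A0 and B0, aspect 1:√2).
C1: ⌊1297/2⌋ × 917 = 648 × 917 mm
C2: ⌊917/2⌋ × 648 = 458 × 648 mm
C3: ⌊648/2⌋ × 458 = 324 × 458 mm
C4: ⌊458/2⌋ × 324 = 229 × 324 mm
C5: ⌊324/2⌋ × 229 = 162 × 229 mm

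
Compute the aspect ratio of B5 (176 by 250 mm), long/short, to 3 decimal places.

250 / 176 = 1.420
ISO 216 targets √2 ≈ 1.414; the +0.006 deviation is from mm rounding.

1.420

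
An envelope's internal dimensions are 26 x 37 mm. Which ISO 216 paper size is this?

A10 (26 × 37 mm)

Aspect ratio 37/26 ≈ 1.423 — close to the ISO √2 ≈ 1.414.
In the A-series (A0 area = 1 m²): A10 = 26 × 37 mm.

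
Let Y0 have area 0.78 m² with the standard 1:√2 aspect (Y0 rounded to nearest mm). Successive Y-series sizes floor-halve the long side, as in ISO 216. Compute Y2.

371 × 525 mm

Let Y0's short side be w mm. w · w√2 = 0.78 m² = 780,000 mm², so w ≈ 742.7 mm and w√2 ≈ 1050.3 mm → Y0 = 743 × 1050 mm.
Y1: ⌊1050/2⌋ × 743 = 525 × 743 mm
Y2: ⌊743/2⌋ × 525 = 371 × 525 mm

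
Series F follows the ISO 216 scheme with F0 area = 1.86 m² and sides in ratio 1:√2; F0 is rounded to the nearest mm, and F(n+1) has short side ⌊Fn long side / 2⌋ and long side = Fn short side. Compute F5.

202 × 286 mm

Let F0's short side be w mm. w · w√2 = 1.86 m² = 1,860,000 mm², so w ≈ 1146.8 mm and w√2 ≈ 1621.9 mm → F0 = 1147 × 1622 mm.
F1: ⌊1622/2⌋ × 1147 = 811 × 1147 mm
F2: ⌊1147/2⌋ × 811 = 573 × 811 mm
F3: ⌊811/2⌋ × 573 = 405 × 573 mm
F4: ⌊573/2⌋ × 405 = 286 × 405 mm
F5: ⌊405/2⌋ × 286 = 202 × 286 mm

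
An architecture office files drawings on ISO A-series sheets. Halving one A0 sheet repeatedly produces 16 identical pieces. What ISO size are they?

16 = 2^4, so 4 halving steps.
A0 → A1 → … → A4 after 4 steps.

A4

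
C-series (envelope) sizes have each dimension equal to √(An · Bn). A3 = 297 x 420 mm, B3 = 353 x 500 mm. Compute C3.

Short side: √(297 · 353) = √104841 ≈ 323.8 → 324 mm
Long side: √(420 · 500) = √210000 ≈ 458.3 → 458 mm

324 × 458 mm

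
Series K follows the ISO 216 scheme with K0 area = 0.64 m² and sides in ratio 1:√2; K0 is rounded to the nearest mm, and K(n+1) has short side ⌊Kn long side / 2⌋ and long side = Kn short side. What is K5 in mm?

Let K0's short side be w mm. w · w√2 = 0.64 m² = 640,000 mm², so w ≈ 672.7 mm and w√2 ≈ 951.4 mm → K0 = 673 × 951 mm.
K1: ⌊951/2⌋ × 673 = 475 × 673 mm
K2: ⌊673/2⌋ × 475 = 336 × 475 mm
K3: ⌊475/2⌋ × 336 = 237 × 336 mm
K4: ⌊336/2⌋ × 237 = 168 × 237 mm
K5: ⌊237/2⌋ × 168 = 118 × 168 mm

118 × 168 mm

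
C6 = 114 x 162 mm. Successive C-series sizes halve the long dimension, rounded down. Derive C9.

C7: ⌊162/2⌋ × 114 = 81 × 114 mm
C8: ⌊114/2⌋ × 81 = 57 × 81 mm
C9: ⌊81/2⌋ × 57 = 40 × 57 mm

40 × 57 mm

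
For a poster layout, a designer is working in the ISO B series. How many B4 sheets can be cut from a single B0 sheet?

16

Each ISO step halves the sheet: 1 × B0 → 2 × B1 → 4 × B2 → 8 × B3 → …
From B0 to B4 is 4 halving steps: 2^4 = 16.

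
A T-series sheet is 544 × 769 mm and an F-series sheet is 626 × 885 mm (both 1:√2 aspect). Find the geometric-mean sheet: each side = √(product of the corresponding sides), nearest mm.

584 × 825 mm

Short side: √(544 · 626) = √340544 ≈ 583.6 → 584 mm
Long side: √(769 · 885) = √680565 ≈ 825.0 → 825 mm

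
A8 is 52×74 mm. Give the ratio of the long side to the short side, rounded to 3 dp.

74 / 52 = 1.423
ISO 216 targets √2 ≈ 1.414; the +0.009 deviation is from mm rounding.

1.423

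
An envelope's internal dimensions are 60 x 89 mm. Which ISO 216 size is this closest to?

B8 (62 × 88 mm)

Aspect ratio 89/60 ≈ 1.483 (ISO target is √2 ≈ 1.414).
In the B-series (B0 = 1000 × 1414 mm): B8 = 62 × 88 mm.
Off by 3 mm total — nearest standard size.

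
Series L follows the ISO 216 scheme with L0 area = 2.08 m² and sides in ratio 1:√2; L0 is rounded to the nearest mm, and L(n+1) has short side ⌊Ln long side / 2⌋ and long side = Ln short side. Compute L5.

214 × 303 mm

Let L0's short side be w mm. w · w√2 = 2.08 m² = 2,080,000 mm², so w ≈ 1212.8 mm and w√2 ≈ 1715.1 mm → L0 = 1213 × 1715 mm.
L1: ⌊1715/2⌋ × 1213 = 857 × 1213 mm
L2: ⌊1213/2⌋ × 857 = 606 × 857 mm
L3: ⌊857/2⌋ × 606 = 428 × 606 mm
L4: ⌊606/2⌋ × 428 = 303 × 428 mm
L5: ⌊428/2⌋ × 303 = 214 × 303 mm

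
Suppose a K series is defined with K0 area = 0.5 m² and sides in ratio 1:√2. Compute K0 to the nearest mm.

595 × 841 mm

Let the short side be w mm. Then w · w√2 = 0.5 m² = 500,000 mm².
w² = 500,000/√2, so w ≈ 594.6 mm; long side = w√2 ≈ 840.9 mm.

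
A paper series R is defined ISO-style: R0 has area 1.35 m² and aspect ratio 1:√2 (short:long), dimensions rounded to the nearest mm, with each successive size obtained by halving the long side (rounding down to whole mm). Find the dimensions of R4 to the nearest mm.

244 × 345 mm

Let R0's short side be w mm. w · w√2 = 1.35 m² = 1,350,000 mm², so w ≈ 977.0 mm and w√2 ≈ 1381.7 mm → R0 = 977 × 1382 mm.
R1: ⌊1382/2⌋ × 977 = 691 × 977 mm
R2: ⌊977/2⌋ × 691 = 488 × 691 mm
R3: ⌊691/2⌋ × 488 = 345 × 488 mm
R4: ⌊488/2⌋ × 345 = 244 × 345 mm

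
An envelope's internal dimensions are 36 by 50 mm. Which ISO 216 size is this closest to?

A9 (37 × 52 mm)

Aspect ratio 50/36 ≈ 1.389 (ISO target is √2 ≈ 1.414).
In the A-series (A0 area = 1 m²): A9 = 37 × 52 mm.
Off by 3 mm total — nearest standard size.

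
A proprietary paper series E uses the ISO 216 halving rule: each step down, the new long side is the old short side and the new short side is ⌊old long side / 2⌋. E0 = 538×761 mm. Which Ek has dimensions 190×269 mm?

E3

E0: 538 × 761 mm
E1: 380 × 538 mm
E2: 269 × 380 mm
E3: 190 × 269 mm
E4: 134 × 190 mm
→ matches E3.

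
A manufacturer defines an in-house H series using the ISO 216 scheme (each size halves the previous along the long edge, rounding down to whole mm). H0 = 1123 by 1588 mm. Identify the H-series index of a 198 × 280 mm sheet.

H5

H0: 1123 × 1588 mm
H1: 794 × 1123 mm
H2: 561 × 794 mm
H3: 397 × 561 mm
H4: 280 × 397 mm
H5: 198 × 280 mm
H6: 140 × 198 mm
→ matches H5.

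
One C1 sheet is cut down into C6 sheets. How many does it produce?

32

Each ISO step halves the sheet: 1 × C1 → 2 × C2 → 4 × C3 → 8 × C4 → …
From C1 to C6 is 5 halving steps: 2^5 = 32.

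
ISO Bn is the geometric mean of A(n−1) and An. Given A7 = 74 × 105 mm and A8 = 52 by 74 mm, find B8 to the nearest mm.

62 × 88 mm

Short side: √(74 · 52) = √3848 ≈ 62.0 → 62 mm
Long side: √(105 · 74) = √7770 ≈ 88.1 → 88 mm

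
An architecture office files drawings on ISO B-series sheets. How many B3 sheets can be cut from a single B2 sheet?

Each ISO step halves the sheet: 1 × B2 → 2 × B3
From B2 to B3 is 1 halving step: 2^1 = 2.

2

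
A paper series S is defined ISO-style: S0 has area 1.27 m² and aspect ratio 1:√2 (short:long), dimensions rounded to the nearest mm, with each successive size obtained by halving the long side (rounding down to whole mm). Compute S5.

Let S0's short side be w mm. w · w√2 = 1.27 m² = 1,270,000 mm², so w ≈ 947.6 mm and w√2 ≈ 1340.2 mm → S0 = 948 × 1340 mm.
S1: ⌊1340/2⌋ × 948 = 670 × 948 mm
S2: ⌊948/2⌋ × 670 = 474 × 670 mm
S3: ⌊670/2⌋ × 474 = 335 × 474 mm
S4: ⌊474/2⌋ × 335 = 237 × 335 mm
S5: ⌊335/2⌋ × 237 = 167 × 237 mm

167 × 237 mm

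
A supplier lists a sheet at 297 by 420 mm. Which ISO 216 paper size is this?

Aspect ratio 420/297 ≈ 1.414 — close to the ISO √2 ≈ 1.414.
In the A-series (A0 area = 1 m²): A3 = 297 × 420 mm.

A3 (297 × 420 mm)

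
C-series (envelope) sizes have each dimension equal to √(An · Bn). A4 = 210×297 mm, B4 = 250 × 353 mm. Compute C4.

Short side: √(210 · 250) = √52500 ≈ 229.1 → 229 mm
Long side: √(297 · 353) = √104841 ≈ 323.8 → 324 mm

229 × 324 mm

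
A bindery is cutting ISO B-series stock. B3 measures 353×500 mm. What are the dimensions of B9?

B4: ⌊500/2⌋ × 353 = 250 × 353 mm
B5: ⌊353/2⌋ × 250 = 176 × 250 mm
B6: ⌊250/2⌋ × 176 = 125 × 176 mm
B7: ⌊176/2⌋ × 125 = 88 × 125 mm
B8: ⌊125/2⌋ × 88 = 62 × 88 mm
B9: ⌊88/2⌋ × 62 = 44 × 62 mm

44 × 62 mm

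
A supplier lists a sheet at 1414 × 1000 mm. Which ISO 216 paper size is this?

Aspect ratio 1414/1000 ≈ 1.414 — close to the ISO √2 ≈ 1.414.
In the B-series (B0 = 1000 × 1414 mm): B0 = 1000 × 1414 mm.

B0 (1000 × 1414 mm)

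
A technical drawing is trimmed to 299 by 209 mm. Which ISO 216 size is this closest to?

A4 (210 × 297 mm)

Aspect ratio 299/209 ≈ 1.431 (ISO target is √2 ≈ 1.414).
In the A-series (A0 area = 1 m²): A4 = 210 × 297 mm.
Off by 3 mm total — nearest standard size.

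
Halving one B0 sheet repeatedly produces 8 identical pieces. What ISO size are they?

B3

8 = 2^3, so 3 halving steps.
B0 → B1 → … → B3 after 3 steps.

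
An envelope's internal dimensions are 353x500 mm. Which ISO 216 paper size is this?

B3 (353 × 500 mm)

Aspect ratio 500/353 ≈ 1.416 — close to the ISO √2 ≈ 1.414.
In the B-series (B0 = 1000 × 1414 mm): B3 = 353 × 500 mm.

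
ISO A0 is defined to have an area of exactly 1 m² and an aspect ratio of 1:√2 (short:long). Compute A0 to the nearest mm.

Let the short side be w mm. Then the long side is w√2 and w · w√2 = 10⁶ mm².
w² = 10⁶/√2, so w = 1000 / 2^(1/4) ≈ 840.9 mm; long side = 1000 · 2^(1/4) ≈ 1189.2 mm.

841 × 1189 mm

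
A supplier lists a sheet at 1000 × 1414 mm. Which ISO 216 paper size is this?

B0 (1000 × 1414 mm)

Aspect ratio 1414/1000 ≈ 1.414 — close to the ISO √2 ≈ 1.414.
In the B-series (B0 = 1000 × 1414 mm): B0 = 1000 × 1414 mm.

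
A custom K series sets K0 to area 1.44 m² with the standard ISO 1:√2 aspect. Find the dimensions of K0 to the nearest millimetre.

1009 × 1427 mm

Let the short side be w mm. Then w · w√2 = 1.44 m² = 1,440,000 mm².
w² = 1,440,000/√2, so w ≈ 1009.1 mm; long side = w√2 ≈ 1427.0 mm.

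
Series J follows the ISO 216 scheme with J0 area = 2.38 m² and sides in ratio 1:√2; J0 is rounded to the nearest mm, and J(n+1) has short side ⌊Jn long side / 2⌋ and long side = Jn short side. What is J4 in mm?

Let J0's short side be w mm. w · w√2 = 2.38 m² = 2,380,000 mm², so w ≈ 1297.3 mm and w√2 ≈ 1834.6 mm → J0 = 1297 × 1835 mm.
J1: ⌊1835/2⌋ × 1297 = 917 × 1297 mm
J2: ⌊1297/2⌋ × 917 = 648 × 917 mm
J3: ⌊917/2⌋ × 648 = 458 × 648 mm
J4: ⌊648/2⌋ × 458 = 324 × 458 mm

324 × 458 mm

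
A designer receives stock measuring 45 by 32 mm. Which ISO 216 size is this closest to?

B10 (31 × 44 mm)

Aspect ratio 45/32 ≈ 1.406 — close to the ISO √2 ≈ 1.414.
In the B-series (B0 = 1000 × 1414 mm): B10 = 31 × 44 mm.
Off by 2 mm total — nearest standard size.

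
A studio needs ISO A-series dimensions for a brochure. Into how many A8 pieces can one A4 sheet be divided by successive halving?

Each ISO step halves the sheet: 1 × A4 → 2 × A5 → 4 × A6 → 8 × A7 → …
From A4 to A8 is 4 halving steps: 2^4 = 16.

16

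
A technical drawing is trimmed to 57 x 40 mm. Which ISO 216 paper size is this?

C9 (40 × 57 mm)

Aspect ratio 57/40 ≈ 1.425 — close to the ISO √2 ≈ 1.414.
In the C-series (envelope sizes, between A and B): C9 = 40 × 57 mm.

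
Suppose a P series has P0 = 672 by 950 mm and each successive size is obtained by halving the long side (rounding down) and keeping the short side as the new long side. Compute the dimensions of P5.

P1 = 475 × 672 mm (from P0 by 1 halving).
P2: ⌊672/2⌋ × 475 = 336 × 475 mm
P3: ⌊475/2⌋ × 336 = 237 × 336 mm
P4: ⌊336/2⌋ × 237 = 168 × 237 mm
P5: ⌊237/2⌋ × 168 = 118 × 168 mm

118 × 168 mm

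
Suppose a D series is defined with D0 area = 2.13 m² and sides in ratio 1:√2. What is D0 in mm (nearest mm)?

1227 × 1736 mm

Let the short side be w mm. Then w · w√2 = 2.13 m² = 2,130,000 mm².
w² = 2,130,000/√2, so w ≈ 1227.2 mm; long side = w√2 ≈ 1735.6 mm.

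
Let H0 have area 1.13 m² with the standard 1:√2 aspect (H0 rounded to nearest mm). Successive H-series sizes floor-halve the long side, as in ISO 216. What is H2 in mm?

Let H0's short side be w mm. w · w√2 = 1.13 m² = 1,130,000 mm², so w ≈ 893.9 mm and w√2 ≈ 1264.1 mm → H0 = 894 × 1264 mm.
H1: ⌊1264/2⌋ × 894 = 632 × 894 mm
H2: ⌊894/2⌋ × 632 = 447 × 632 mm

447 × 632 mm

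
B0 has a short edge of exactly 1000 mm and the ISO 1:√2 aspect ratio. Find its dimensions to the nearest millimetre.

Short side = 1000 mm; long side = 1000√2 ≈ 1414.2 mm.

1000 × 1414 mm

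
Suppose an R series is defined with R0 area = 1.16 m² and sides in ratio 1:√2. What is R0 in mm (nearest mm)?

906 × 1281 mm

Let the short side be w mm. Then w · w√2 = 1.16 m² = 1,160,000 mm².
w² = 1,160,000/√2, so w ≈ 905.7 mm; long side = w√2 ≈ 1280.8 mm.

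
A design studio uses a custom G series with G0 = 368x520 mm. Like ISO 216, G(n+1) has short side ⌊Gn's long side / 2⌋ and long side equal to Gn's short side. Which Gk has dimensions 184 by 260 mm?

G0: 368 × 520 mm
G1: 260 × 368 mm
G2: 184 × 260 mm
G3: 130 × 184 mm
→ matches G2.

G2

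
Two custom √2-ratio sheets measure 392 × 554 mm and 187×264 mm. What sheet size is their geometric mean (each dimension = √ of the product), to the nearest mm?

Short side: √(392 · 187) = √73304 ≈ 270.7 → 271 mm
Long side: √(554 · 264) = √146256 ≈ 382.4 → 382 mm

271 × 382 mm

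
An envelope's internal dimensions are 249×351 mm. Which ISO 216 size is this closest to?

Aspect ratio 351/249 ≈ 1.410 — close to the ISO √2 ≈ 1.414.
In the B-series (B0 = 1000 × 1414 mm): B4 = 250 × 353 mm.
Off by 3 mm total — nearest standard size.

B4 (250 × 353 mm)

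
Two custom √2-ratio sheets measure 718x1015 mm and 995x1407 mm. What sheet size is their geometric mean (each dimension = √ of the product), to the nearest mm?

845 × 1195 mm

Short side: √(718 · 995) = √714410 ≈ 845.2 → 845 mm
Long side: √(1015 · 1407) = √1428105 ≈ 1195.0 → 1195 mm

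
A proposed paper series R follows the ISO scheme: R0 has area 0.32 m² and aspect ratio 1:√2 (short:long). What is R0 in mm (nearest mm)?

Let the short side be w mm. Then w · w√2 = 0.32 m² = 320,000 mm².
w² = 320,000/√2, so w ≈ 475.7 mm; long side = w√2 ≈ 672.7 mm.

476 × 673 mm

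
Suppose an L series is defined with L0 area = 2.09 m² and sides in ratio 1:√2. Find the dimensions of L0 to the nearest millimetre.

1216 × 1719 mm

Let the short side be w mm. Then w · w√2 = 2.09 m² = 2,090,000 mm².
w² = 2,090,000/√2, so w ≈ 1215.7 mm; long side = w√2 ≈ 1719.2 mm.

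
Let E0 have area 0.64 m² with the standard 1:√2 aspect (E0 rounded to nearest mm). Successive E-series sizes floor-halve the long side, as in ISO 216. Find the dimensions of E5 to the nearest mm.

118 × 168 mm

Let E0's short side be w mm. w · w√2 = 0.64 m² = 640,000 mm², so w ≈ 672.7 mm and w√2 ≈ 951.4 mm → E0 = 673 × 951 mm.
E1: ⌊951/2⌋ × 673 = 475 × 673 mm
E2: ⌊673/2⌋ × 475 = 336 × 475 mm
E3: ⌊475/2⌋ × 336 = 237 × 336 mm
E4: ⌊336/2⌋ × 237 = 168 × 237 mm
E5: ⌊237/2⌋ × 168 = 118 × 168 mm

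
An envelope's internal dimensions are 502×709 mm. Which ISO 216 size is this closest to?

Aspect ratio 709/502 ≈ 1.412 — close to the ISO √2 ≈ 1.414.
In the B-series (B0 = 1000 × 1414 mm): B2 = 500 × 707 mm.
Off by 4 mm total — nearest standard size.

B2 (500 × 707 mm)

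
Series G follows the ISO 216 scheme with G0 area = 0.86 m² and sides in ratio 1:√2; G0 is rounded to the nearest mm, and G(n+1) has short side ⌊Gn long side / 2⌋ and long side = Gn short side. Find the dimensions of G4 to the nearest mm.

Let G0's short side be w mm. w · w√2 = 0.86 m² = 860,000 mm², so w ≈ 779.8 mm and w√2 ≈ 1102.8 mm → G0 = 780 × 1103 mm.
G1: ⌊1103/2⌋ × 780 = 551 × 780 mm
G2: ⌊780/2⌋ × 551 = 390 × 551 mm
G3: ⌊551/2⌋ × 390 = 275 × 390 mm
G4: ⌊390/2⌋ × 275 = 195 × 275 mm

195 × 275 mm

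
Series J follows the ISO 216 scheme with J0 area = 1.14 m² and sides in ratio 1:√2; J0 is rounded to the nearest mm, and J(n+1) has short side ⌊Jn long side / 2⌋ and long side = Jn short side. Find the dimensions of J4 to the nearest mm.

224 × 317 mm

Let J0's short side be w mm. w · w√2 = 1.14 m² = 1,140,000 mm², so w ≈ 897.8 mm and w√2 ≈ 1269.7 mm → J0 = 898 × 1270 mm.
J1: ⌊1270/2⌋ × 898 = 635 × 898 mm
J2: ⌊898/2⌋ × 635 = 449 × 635 mm
J3: ⌊635/2⌋ × 449 = 317 × 449 mm
J4: ⌊449/2⌋ × 317 = 224 × 317 mm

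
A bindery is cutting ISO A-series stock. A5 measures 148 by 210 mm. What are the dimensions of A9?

37 × 52 mm

A6: ⌊210/2⌋ × 148 = 105 × 148 mm
A7: ⌊148/2⌋ × 105 = 74 × 105 mm
A8: ⌊105/2⌋ × 74 = 52 × 74 mm
A9: ⌊74/2⌋ × 52 = 37 × 52 mm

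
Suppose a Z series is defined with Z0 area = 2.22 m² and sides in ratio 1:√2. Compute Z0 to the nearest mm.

1253 × 1772 mm

Let the short side be w mm. Then w · w√2 = 2.22 m² = 2,220,000 mm².
w² = 2,220,000/√2, so w ≈ 1252.9 mm; long side = w√2 ≈ 1771.9 mm.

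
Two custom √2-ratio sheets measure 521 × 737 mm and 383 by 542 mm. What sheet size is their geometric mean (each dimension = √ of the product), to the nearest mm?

447 × 632 mm

Short side: √(521 · 383) = √199543 ≈ 446.7 → 447 mm
Long side: √(737 · 542) = √399454 ≈ 632.0 → 632 mm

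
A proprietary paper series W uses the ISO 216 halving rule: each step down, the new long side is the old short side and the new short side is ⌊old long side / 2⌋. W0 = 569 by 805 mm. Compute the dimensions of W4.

142 × 201 mm

W1: ⌊805/2⌋ × 569 = 402 × 569 mm
W2: ⌊569/2⌋ × 402 = 284 × 402 mm
W3: ⌊402/2⌋ × 284 = 201 × 284 mm
W4: ⌊284/2⌋ × 201 = 142 × 201 mm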